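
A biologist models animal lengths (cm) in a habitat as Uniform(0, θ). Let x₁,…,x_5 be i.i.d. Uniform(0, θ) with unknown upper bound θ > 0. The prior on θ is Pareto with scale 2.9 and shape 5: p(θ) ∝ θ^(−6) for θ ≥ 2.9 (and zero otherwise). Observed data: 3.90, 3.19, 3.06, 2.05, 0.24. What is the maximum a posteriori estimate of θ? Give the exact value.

θ̂_MAP = 3.90

The Uniform(0, θ) likelihood is θ^(−n) for θ ≥ max(xᵢ), zero otherwise. Here max(xᵢ) = 3.90.
Posterior ∝ θ^(−6) · θ^(−5) = θ^(−11) on θ ≥ max(2.9, 3.90) = 3.90.
This density is strictly decreasing in θ, so the posterior mode lies at the lower boundary of the support.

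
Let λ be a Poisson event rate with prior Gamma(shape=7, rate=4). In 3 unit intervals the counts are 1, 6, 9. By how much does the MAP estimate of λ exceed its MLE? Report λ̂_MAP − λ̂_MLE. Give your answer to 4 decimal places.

Σxᵢ = 16. Posterior is Gamma(23, 7); MAP = (23−1)/7 = 22/7 ≈ 3.14286.
MLE = x̄ = 16/3 ≈ 5.33333.
Difference = 22/7 − 16/3 = -46/21 ≈ -2.1905.

MAP − MLE = -2.1905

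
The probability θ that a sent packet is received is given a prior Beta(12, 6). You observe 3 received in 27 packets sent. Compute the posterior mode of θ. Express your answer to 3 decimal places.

θ̂_MAP = 0.326

Prior: Beta(12, 6).
Data: 3 successes in 27 trials. The binomial likelihood contributes θ^3(1−θ)^24, so the posterior is Beta(12+3, 6+24) = Beta(15, 30).
For Beta(a, b) with a, b > 1 the mode is (a−1)/(a+b−2) = 14/43 ≈ 0.326.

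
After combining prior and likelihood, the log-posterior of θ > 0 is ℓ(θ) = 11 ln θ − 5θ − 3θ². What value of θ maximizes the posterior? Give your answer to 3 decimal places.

ℓ'(θ) = 11/θ − 5 − 6θ. Setting this to zero and multiplying by θ: 6θ² + 5θ − 11 = 0.
θ = (−5 + √(5² + 4·6·11)) / (2·6) = (−5 + √289) / 12 = (−5 + 17)/12 = 1.
ℓ''(θ) = −11/θ² − 6 < 0, confirming a maximum.

θ̂_MAP = 1.000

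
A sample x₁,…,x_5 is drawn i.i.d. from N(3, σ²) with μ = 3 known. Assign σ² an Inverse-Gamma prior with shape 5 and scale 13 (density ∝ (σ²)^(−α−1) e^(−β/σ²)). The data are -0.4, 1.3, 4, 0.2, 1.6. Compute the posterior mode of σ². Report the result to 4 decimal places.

σ̂²_MAP = 3.0147

Sum of squared deviations about the known mean: SS = (-0.4−3)² + (1.3−3)² + (4−3)² + (0.2−3)² + (1.6−3)² = 25.25.
The Normal likelihood contributes (σ²)^(−n/2) exp(−SS/(2σ²)), so the posterior is Inverse-Gamma(α + n/2, β + SS/2) = Inverse-Gamma(7.5, 25.625).
The mode of Inverse-Gamma(a, b) is b/(a+1) = 25.625/8.5 ≈ 3.0147.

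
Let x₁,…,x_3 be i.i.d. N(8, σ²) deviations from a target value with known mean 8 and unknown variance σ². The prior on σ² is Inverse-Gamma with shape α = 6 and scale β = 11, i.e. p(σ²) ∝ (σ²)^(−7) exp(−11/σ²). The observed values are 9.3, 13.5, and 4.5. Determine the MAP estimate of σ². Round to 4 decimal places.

σ̂²_MAP = 3.8935

Sum of squared deviations about the known mean: SS = (9.3−8)² + (13.5−8)² + (4.5−8)² = 44.19.
The Normal likelihood contributes (σ²)^(−n/2) exp(−SS/(2σ²)), so the posterior is Inverse-Gamma(α + n/2, β + SS/2) = Inverse-Gamma(7.5, 33.095).
The mode of Inverse-Gamma(a, b) is b/(a+1) = 33.095/8.5 ≈ 3.8935.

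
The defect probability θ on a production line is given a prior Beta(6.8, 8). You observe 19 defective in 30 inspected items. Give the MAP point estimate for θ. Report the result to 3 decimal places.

θ̂_MAP = 0.579

Prior: Beta(6.8, 8).
Data: 19 successes in 30 trials. The binomial likelihood contributes θ^19(1−θ)^11, so the posterior is Beta(6.8+19, 8+11) = Beta(25.8, 19).
For Beta(a, b) with a, b > 1 the mode is (a−1)/(a+b−2) = 24.8/42.8 ≈ 0.579.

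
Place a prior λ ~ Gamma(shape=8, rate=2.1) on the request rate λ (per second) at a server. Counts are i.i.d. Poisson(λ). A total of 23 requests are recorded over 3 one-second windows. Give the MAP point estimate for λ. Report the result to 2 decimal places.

Σxᵢ = 23, n = 3.
Posterior ∝ λ^7e^(−2.1λ) · λ^23e^(−3λ) = λ^30e^(−5.1λ), i.e. Gamma(shape=31, rate=5.1).
The mode of a Gamma(a, b) with a ≥ 1 (shape–rate) is (a−1)/b = 30/5.1 ≈ 5.88.

λ̂_MAP = 5.88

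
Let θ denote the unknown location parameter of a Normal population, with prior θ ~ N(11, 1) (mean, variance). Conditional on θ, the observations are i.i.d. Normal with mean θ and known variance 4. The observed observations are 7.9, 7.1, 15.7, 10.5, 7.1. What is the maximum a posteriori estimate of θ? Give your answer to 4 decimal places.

θ̂_MAP = 10.2556

n = 5; x̄ = (7.9 + 7.1 + 15.7 + 10.5 + 7.1)/5 = 48.3/5 = 9.66.
For a Normal prior and Normal likelihood with known variance, the posterior is Normal; its mode equals its mean, the precision-weighted average.
Prior precision 1/σ₀² = 1/1 = 1; data precision n/σ² = 5/4 = 1.25.
θ̂ = (1·11 + 1.25·9.66) / (1 + 1.25) = 23.075/2.25 = 923/90 ≈ 10.2556.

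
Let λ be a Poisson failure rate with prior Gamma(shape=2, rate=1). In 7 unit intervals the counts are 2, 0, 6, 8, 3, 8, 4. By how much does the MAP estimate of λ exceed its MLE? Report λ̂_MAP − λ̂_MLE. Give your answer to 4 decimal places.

MAP − MLE = -0.4286

Σxᵢ = 31. Posterior is Gamma(33, 8); MAP = (33−1)/8 = 32/8 ≈ 4.00000.
MLE = x̄ = 31/7 ≈ 4.42857.
Difference = 32/8 − 31/7 = -3/7 ≈ -0.4286.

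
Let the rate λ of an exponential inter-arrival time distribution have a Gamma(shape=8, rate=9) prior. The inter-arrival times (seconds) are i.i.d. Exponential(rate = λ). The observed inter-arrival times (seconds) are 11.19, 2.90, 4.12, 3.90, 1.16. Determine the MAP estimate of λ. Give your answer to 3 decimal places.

λ̂_MAP = 0.372

The Exponential(rate=λ) likelihood is ∝ λ^n e^(−λΣtᵢ). Here n = 5 and Σtᵢ = 11.19 + 2.90 + 4.12 + 3.90 + 1.16 = 23.27.
Posterior ∝ λ^7e^(−9λ) · λ^5e^(−23.27λ) = λ^12e^(−32.27λ), i.e. Gamma(13, 32.27).
Mode = (a−1)/b = 12/32.27 ≈ 0.372.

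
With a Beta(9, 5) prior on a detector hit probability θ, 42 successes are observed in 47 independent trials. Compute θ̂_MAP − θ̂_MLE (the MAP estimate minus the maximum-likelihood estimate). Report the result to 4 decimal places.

Posterior is Beta(51, 10); MAP = (51−1)/(61−2) = 50/59 ≈ 0.84746.
MLE ignores the prior: θ̂_MLE = k/n = 42/47 ≈ 0.89362.
Difference = 50/59 − 42/47 = -128/2773 ≈ -0.0462.

MAP − MLE = -0.0462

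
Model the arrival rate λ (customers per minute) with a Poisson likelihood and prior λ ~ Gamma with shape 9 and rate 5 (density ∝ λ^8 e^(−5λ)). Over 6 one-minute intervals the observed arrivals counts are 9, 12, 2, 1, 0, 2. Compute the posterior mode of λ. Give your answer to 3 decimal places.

λ̂_MAP = 3.091

Σxᵢ = 9+12+2+1+0+2 = 26, with n = 6.
Posterior ∝ λ^8e^(−5λ) · λ^26e^(−6λ) = λ^34e^(−11λ), i.e. Gamma(shape=35, rate=11).
The mode of a Gamma(a, b) with a ≥ 1 (shape–rate) is (a−1)/b = 34/11 ≈ 3.091.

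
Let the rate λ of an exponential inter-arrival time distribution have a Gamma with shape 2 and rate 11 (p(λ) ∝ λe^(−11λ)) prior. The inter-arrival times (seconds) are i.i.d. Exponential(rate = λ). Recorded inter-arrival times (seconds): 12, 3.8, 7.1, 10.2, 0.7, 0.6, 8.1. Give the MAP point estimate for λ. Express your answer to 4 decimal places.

λ̂_MAP = 0.1495

The Exponential(rate=λ) likelihood is ∝ λ^n e^(−λΣtᵢ). Here n = 7 and Σtᵢ = 12 + 3.8 + 7.1 + 10.2 + 0.7 + 0.6 + 8.1 = 42.5.
Posterior ∝ λe^(−11λ) · λ^7e^(−42.5λ) = λ^8e^(−53.5λ), i.e. Gamma(9, 53.5).
Mode = (a−1)/b = 8/53.5 ≈ 0.1495.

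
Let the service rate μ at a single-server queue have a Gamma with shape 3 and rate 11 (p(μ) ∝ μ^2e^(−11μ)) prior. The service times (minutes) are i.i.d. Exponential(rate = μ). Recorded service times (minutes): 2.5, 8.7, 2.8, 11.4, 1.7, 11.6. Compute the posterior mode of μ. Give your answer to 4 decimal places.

The Exponential(rate=μ) likelihood is ∝ μ^n e^(−μΣtᵢ). Here n = 6 and Σtᵢ = 2.5 + 8.7 + 2.8 + 11.4 + 1.7 + 11.6 = 38.7.
Posterior ∝ μ^2e^(−11μ) · μ^6e^(−38.7μ) = μ^8e^(−49.7μ), i.e. Gamma(9, 49.7).
Mode = (a−1)/b = 8/49.7 ≈ 0.1610.

μ̂_MAP = 0.1610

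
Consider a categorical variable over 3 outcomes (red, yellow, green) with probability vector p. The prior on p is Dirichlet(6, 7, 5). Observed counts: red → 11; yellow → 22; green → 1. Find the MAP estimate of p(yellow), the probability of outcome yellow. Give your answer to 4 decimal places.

The posterior is Dirichlet(αᵢ + nᵢ) = Dirichlet(17, 29, 6).
For a Dirichlet(a₁,…,a_K) with all aᵢ > 1, the mode has j-th component (aⱼ − 1)/(Σaᵢ − K).
Here Σaᵢ = 52 and K = 3, so p(yellow) = (29 − 1)/(52 − 3) = 28/49 ≈ 0.5714.

MAP estimate of p(yellow) = 0.5714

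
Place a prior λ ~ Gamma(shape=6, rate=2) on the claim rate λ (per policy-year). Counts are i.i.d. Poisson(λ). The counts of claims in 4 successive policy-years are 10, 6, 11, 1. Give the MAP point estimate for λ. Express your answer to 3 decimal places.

Σxᵢ = 10+6+11+1 = 28, with n = 4.
Posterior ∝ λ^5e^(−2λ) · λ^28e^(−4λ) = λ^33e^(−6λ), i.e. Gamma(shape=34, rate=6).
The mode of a Gamma(a, b) with a ≥ 1 (shape–rate) is (a−1)/b = 33/6 ≈ 5.500.

λ̂_MAP = 5.500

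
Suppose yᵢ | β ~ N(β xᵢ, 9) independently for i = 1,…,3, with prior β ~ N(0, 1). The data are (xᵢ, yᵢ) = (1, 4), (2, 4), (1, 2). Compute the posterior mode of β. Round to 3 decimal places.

log p(β | y) = −Σ(yᵢ − βxᵢ)²/(2·9) − β²/(2·1) + const.
Setting the derivative to zero: Σxᵢ(yᵢ − βxᵢ)/9 − β/1 = 0, so β = Σxᵢyᵢ / (Σxᵢ² + σ²/τ²).
Σxᵢyᵢ = 1·4 + 2·4 + 1·2 = 14; Σxᵢ² = 6; σ²/τ² = 9.
β̂_MAP = 14 / (6 + 9) = 14/15 ≈ 0.933.

β̂_MAP = 0.933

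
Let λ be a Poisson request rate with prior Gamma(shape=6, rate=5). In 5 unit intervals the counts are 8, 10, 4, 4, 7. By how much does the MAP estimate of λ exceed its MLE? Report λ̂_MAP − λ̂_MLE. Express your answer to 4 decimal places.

MAP − MLE = -2.8000

Σxᵢ = 33. Posterior is Gamma(39, 10); MAP = (39−1)/10 = 38/10 ≈ 3.80000.
MLE = x̄ = 33/5 ≈ 6.60000.
Difference = 38/10 − 33/5 = -14/5 ≈ -2.8000.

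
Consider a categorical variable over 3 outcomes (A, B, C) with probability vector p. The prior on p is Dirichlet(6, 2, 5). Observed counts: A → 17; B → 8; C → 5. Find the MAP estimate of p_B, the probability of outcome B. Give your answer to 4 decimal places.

The posterior is Dirichlet(αᵢ + nᵢ) = Dirichlet(23, 10, 10).
For a Dirichlet(a₁,…,a_K) with all aᵢ > 1, the mode has j-th component (aⱼ − 1)/(Σaᵢ − K).
Here Σaᵢ = 43 and K = 3, so p_B = (10 − 1)/(43 − 3) = 9/40 ≈ 0.2250.

MAP estimate of p_B = 0.2250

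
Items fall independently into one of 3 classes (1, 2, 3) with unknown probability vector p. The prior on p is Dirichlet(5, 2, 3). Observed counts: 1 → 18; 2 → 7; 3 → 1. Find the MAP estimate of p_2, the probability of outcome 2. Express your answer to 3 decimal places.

MAP estimate: 0.242

The posterior is Dirichlet(αᵢ + nᵢ) = Dirichlet(23, 9, 4).
For a Dirichlet(a₁,…,a_K) with all aᵢ > 1, the mode has j-th component (aⱼ − 1)/(Σaᵢ − K).
Here Σaᵢ = 36 and K = 3, so p_2 = (9 − 1)/(36 − 3) = 8/33 ≈ 0.242.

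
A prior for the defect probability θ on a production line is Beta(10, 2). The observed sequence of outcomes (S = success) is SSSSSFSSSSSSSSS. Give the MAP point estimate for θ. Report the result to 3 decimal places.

θ̂_MAP = 0.920

Prior: Beta(10, 2).
Data: 14 successes in 15 trials (from the sequence). The binomial likelihood contributes θ^14(1−θ)^1, so the posterior is Beta(10+14, 2+1) = Beta(24, 3).
For Beta(a, b) with a, b > 1 the mode is (a−1)/(a+b−2) = 23/25 ≈ 0.920.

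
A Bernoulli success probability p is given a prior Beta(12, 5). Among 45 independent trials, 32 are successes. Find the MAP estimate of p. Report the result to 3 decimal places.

Prior: Beta(12, 5).
Data: 32 successes in 45 trials. The binomial likelihood contributes p^32(1−p)^13, so the posterior is Beta(12+32, 5+13) = Beta(44, 18).
For Beta(a, b) with a, b > 1 the mode is (a−1)/(a+b−2) = 43/60 ≈ 0.717.

p̂_MAP = 0.717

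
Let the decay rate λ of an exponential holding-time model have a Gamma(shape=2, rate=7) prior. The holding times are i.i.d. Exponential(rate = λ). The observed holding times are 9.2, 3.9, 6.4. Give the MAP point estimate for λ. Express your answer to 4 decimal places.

λ̂_MAP = 0.1509

The Exponential(rate=λ) likelihood is ∝ λ^n e^(−λΣtᵢ). Here n = 3 and Σtᵢ = 9.2 + 3.9 + 6.4 = 19.5.
Posterior ∝ λe^(−7λ) · λ^3e^(−19.5λ) = λ^4e^(−26.5λ), i.e. Gamma(5, 26.5).
Mode = (a−1)/b = 4/26.5 ≈ 0.1509.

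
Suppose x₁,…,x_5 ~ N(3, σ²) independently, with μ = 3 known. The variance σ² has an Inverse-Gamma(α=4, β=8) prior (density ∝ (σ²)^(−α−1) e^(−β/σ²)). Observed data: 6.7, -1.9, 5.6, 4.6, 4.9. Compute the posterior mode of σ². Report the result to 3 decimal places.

Sum of squared deviations about the known mean: SS = (6.7−3)² + (-1.9−3)² + (5.6−3)² + (4.6−3)² + (4.9−3)² = 50.63.
The Normal likelihood contributes (σ²)^(−n/2) exp(−SS/(2σ²)), so the posterior is Inverse-Gamma(α + n/2, β + SS/2) = Inverse-Gamma(6.5, 33.315).
The mode of Inverse-Gamma(a, b) is b/(a+1) = 33.315/7.5 ≈ 4.442.

σ̂²_MAP = 4.442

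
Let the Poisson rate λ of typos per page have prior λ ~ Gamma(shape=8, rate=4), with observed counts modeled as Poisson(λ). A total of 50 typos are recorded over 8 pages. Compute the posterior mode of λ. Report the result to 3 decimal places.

λ̂_MAP = 4.750

Σxᵢ = 50, n = 8.
Posterior ∝ λ^7e^(−4λ) · λ^50e^(−8λ) = λ^57e^(−12λ), i.e. Gamma(shape=58, rate=12).
The mode of a Gamma(a, b) with a ≥ 1 (shape–rate) is (a−1)/b = 57/12 ≈ 4.750.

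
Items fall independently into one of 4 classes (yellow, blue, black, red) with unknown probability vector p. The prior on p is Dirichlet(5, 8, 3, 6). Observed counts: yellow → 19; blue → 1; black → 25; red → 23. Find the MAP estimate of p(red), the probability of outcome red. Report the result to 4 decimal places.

MAP estimate of p(red) = 0.3256

The posterior is Dirichlet(αᵢ + nᵢ) = Dirichlet(24, 9, 28, 29).
For a Dirichlet(a₁,…,a_K) with all aᵢ > 1, the mode has j-th component (aⱼ − 1)/(Σaᵢ − K).
Here Σaᵢ = 90 and K = 4, so p(red) = (29 − 1)/(90 − 4) = 28/86 ≈ 0.3256.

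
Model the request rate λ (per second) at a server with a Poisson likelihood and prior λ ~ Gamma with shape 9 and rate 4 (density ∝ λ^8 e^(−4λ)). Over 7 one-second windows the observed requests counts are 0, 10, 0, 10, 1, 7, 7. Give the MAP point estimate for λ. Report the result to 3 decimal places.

Σxᵢ = 0+10+0+10+1+7+7 = 35, with n = 7.
Posterior ∝ λ^8e^(−4λ) · λ^35e^(−7λ) = λ^43e^(−11λ), i.e. Gamma(shape=44, rate=11).
The mode of a Gamma(a, b) with a ≥ 1 (shape–rate) is (a−1)/b = 43/11 ≈ 3.909.

λ̂_MAP = 3.909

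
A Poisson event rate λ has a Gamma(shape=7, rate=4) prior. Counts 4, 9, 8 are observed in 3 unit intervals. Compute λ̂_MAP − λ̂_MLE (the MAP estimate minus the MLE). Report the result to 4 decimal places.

MAP − MLE = -3.1429

Σxᵢ = 21. Posterior is Gamma(28, 7); MAP = (28−1)/7 = 27/7 ≈ 3.85714.
MLE = x̄ = 21/3 ≈ 7.00000.
Difference = 27/7 − 21/3 = -22/7 ≈ -3.1429.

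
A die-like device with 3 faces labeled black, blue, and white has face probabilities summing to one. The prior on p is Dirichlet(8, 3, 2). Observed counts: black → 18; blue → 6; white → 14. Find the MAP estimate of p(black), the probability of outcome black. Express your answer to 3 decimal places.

MAP estimate of p(black) = 0.521

The posterior is Dirichlet(αᵢ + nᵢ) = Dirichlet(26, 9, 16).
For a Dirichlet(a₁,…,a_K) with all aᵢ > 1, the mode has j-th component (aⱼ − 1)/(Σaᵢ − K).
Here Σaᵢ = 51 and K = 3, so p(black) = (26 − 1)/(51 − 3) = 25/48 ≈ 0.521.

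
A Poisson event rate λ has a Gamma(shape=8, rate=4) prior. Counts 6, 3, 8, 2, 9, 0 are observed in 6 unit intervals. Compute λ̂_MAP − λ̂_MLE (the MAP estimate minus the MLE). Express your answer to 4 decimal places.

Σxᵢ = 28. Posterior is Gamma(36, 10); MAP = (36−1)/10 = 35/10 ≈ 3.50000.
MLE = x̄ = 28/6 ≈ 4.66667.
Difference = 35/10 − 28/6 = -7/6 ≈ -1.1667.

MAP − MLE = -1.1667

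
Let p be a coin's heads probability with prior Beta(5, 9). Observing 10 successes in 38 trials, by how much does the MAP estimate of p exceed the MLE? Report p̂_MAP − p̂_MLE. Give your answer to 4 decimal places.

Posterior is Beta(15, 37); MAP = (15−1)/(52−2) = 14/50 ≈ 0.28000.
MLE ignores the prior: p̂_MLE = k/n = 10/38 ≈ 0.26316.
Difference = 14/50 − 10/38 = 8/475 ≈ 0.0168.

MAP − MLE = 0.0168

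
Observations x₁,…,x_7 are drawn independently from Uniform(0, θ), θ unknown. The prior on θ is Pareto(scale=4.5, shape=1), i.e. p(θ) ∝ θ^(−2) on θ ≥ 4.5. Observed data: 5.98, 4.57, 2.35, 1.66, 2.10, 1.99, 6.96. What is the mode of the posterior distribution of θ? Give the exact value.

The Uniform(0, θ) likelihood is θ^(−n) for θ ≥ max(xᵢ), zero otherwise. Here max(xᵢ) = 6.96.
Posterior ∝ θ^(−2) · θ^(−7) = θ^(−9) on θ ≥ max(4.5, 6.96) = 6.96.
This density is strictly decreasing in θ, so the posterior mode lies at the lower boundary of the support.

θ̂_MAP = 6.96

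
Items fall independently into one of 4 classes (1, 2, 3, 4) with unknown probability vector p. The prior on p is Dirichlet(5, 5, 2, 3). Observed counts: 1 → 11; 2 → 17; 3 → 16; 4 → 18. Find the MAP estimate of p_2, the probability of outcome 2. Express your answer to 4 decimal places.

MAP estimate: 0.2877

The posterior is Dirichlet(αᵢ + nᵢ) = Dirichlet(16, 22, 18, 21).
For a Dirichlet(a₁,…,a_K) with all aᵢ > 1, the mode has j-th component (aⱼ − 1)/(Σaᵢ − K).
Here Σaᵢ = 77 and K = 4, so p_2 = (22 − 1)/(77 − 4) = 21/73 ≈ 0.2877.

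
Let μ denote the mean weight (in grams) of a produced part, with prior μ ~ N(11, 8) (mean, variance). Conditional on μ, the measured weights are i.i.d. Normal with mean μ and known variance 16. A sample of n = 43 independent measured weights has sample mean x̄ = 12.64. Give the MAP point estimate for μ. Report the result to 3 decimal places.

n = 43, x̄ = 12.64.
For a Normal prior and Normal likelihood with known variance, the posterior is Normal; its mode equals its mean, the precision-weighted average.
Prior precision 1/σ₀² = 1/8 = 0.125; data precision n/σ² = 43/16 = 2.6875.
μ̂ = (0.125·11 + 2.6875·12.64) / (0.125 + 2.6875) = 35.345/2.8125 = 14138/1125 ≈ 12.567.

μ̂_MAP = 12.567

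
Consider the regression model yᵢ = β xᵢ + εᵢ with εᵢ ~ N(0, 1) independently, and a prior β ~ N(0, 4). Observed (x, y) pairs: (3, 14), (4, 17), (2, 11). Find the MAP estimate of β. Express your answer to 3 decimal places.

log p(β | y) = −Σ(yᵢ − βxᵢ)²/(2·1) − β²/(2·4) + const.
Setting the derivative to zero: Σxᵢ(yᵢ − βxᵢ)/1 − β/4 = 0, so β = Σxᵢyᵢ / (Σxᵢ² + σ²/τ²).
Σxᵢyᵢ = 3·14 + 4·17 + 2·11 = 132; Σxᵢ² = 29; σ²/τ² = 0.25.
β̂_MAP = 132 / (29 + 0.25) = 132/29.25 ≈ 4.513.

β̂_MAP = 4.513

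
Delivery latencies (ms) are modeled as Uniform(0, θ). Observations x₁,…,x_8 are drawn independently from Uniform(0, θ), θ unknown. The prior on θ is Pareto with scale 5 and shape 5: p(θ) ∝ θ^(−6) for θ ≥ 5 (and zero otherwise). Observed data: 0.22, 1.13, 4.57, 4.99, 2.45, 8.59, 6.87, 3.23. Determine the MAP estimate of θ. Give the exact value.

The Uniform(0, θ) likelihood is θ^(−n) for θ ≥ max(xᵢ), zero otherwise. Here max(xᵢ) = 8.59.
Posterior ∝ θ^(−6) · θ^(−8) = θ^(−14) on θ ≥ max(5, 8.59) = 8.59.
This density is strictly decreasing in θ, so the posterior mode lies at the lower boundary of the support.

θ̂_MAP = 8.59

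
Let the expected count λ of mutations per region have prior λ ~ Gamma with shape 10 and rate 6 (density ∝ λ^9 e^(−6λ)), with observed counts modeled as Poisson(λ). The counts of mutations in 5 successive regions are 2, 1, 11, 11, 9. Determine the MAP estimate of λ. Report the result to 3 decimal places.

Σxᵢ = 2+1+11+11+9 = 34, with n = 5.
Posterior ∝ λ^9e^(−6λ) · λ^34e^(−5λ) = λ^43e^(−11λ), i.e. Gamma(shape=44, rate=11).
The mode of a Gamma(a, b) with a ≥ 1 (shape–rate) is (a−1)/b = 43/11 ≈ 3.909.

λ̂_MAP = 3.909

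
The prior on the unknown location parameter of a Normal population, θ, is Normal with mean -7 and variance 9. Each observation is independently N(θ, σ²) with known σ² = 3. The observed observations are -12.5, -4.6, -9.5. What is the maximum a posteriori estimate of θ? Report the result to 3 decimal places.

n = 3; x̄ = ((-12.5) + (-4.6) + (-9.5))/3 = -26.6/3 = -133/15 ≈ -8.8667.
For a Normal prior and Normal likelihood with known variance, the posterior is Normal; its mode equals its mean, the precision-weighted average.
Prior precision 1/σ₀² = 1/9; data precision n/σ² = 3/3 = 1.
θ̂ = ((1/9)·(-7) + 1·(-133/15)) / (1/9 + 1) = (-434/45)/(10/9) = -8.680.

θ̂_MAP = -8.680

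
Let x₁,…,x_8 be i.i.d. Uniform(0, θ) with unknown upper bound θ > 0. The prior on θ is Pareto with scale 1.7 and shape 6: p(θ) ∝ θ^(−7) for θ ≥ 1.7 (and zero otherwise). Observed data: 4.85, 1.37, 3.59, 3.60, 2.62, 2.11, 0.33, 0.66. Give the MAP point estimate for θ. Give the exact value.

The Uniform(0, θ) likelihood is θ^(−n) for θ ≥ max(xᵢ), zero otherwise. Here max(xᵢ) = 4.85.
Posterior ∝ θ^(−7) · θ^(−8) = θ^(−15) on θ ≥ max(1.7, 4.85) = 4.85.
This density is strictly decreasing in θ, so the posterior mode lies at the lower boundary of the support.

θ̂_MAP = 4.85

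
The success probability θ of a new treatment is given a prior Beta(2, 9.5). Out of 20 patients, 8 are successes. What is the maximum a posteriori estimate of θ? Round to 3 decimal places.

Prior: Beta(2, 9.5).
Data: 8 successes in 20 trials. The binomial likelihood contributes θ^8(1−θ)^12, so the posterior is Beta(2+8, 9.5+12) = Beta(10, 21.5).
For Beta(a, b) with a, b > 1 the mode is (a−1)/(a+b−2) = 9/29.5 ≈ 0.305.

θ̂_MAP = 0.305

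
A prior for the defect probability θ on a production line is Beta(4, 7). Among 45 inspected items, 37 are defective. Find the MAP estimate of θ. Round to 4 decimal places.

θ̂_MAP = 0.7407

Prior: Beta(4, 7).
Data: 37 successes in 45 trials. The binomial likelihood contributes θ^37(1−θ)^8, so the posterior is Beta(4+37, 7+8) = Beta(41, 15).
For Beta(a, b) with a, b > 1 the mode is (a−1)/(a+b−2) = 40/54 ≈ 0.7407.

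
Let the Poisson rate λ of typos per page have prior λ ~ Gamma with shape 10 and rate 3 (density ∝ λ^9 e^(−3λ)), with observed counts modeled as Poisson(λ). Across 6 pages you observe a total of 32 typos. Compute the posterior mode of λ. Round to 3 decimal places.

Σxᵢ = 32, n = 6.
Posterior ∝ λ^9e^(−3λ) · λ^32e^(−6λ) = λ^41e^(−9λ), i.e. Gamma(shape=42, rate=9).
The mode of a Gamma(a, b) with a ≥ 1 (shape–rate) is (a−1)/b = 41/9 ≈ 4.556.

λ̂_MAP = 4.556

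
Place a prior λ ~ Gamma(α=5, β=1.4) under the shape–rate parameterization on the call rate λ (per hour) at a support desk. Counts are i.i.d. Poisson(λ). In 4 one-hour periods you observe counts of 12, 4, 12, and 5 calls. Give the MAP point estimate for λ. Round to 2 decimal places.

Σxᵢ = 12+4+12+5 = 33, with n = 4.
Posterior ∝ λ^4e^(−1.4λ) · λ^33e^(−4λ) = λ^37e^(−5.4λ), i.e. Gamma(shape=38, rate=5.4).
The mode of a Gamma(a, b) with a ≥ 1 (shape–rate) is (a−1)/b = 37/5.4 ≈ 6.85.

λ̂_MAP = 6.85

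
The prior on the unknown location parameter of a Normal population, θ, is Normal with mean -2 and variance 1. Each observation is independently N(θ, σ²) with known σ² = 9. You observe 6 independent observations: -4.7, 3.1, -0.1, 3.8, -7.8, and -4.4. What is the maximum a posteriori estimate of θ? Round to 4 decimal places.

n = 6; x̄ = ((-4.7) + 3.1 + (-0.1) + 3.8 + (-7.8) + (-4.4))/6 = -10.1/6 = -101/60 ≈ -1.6833.
For a Normal prior and Normal likelihood with known variance, the posterior is Normal; its mode equals its mean, the precision-weighted average.
Prior precision 1/σ₀² = 1/1 = 1; data precision n/σ² = 6/9 = 2/3.
θ̂ = (1·(-2) + (2/3)·(-101/60)) / (1 + 2/3) = (-281/90)/(5/3) = -281/150 ≈ -1.8733.

θ̂_MAP = -1.8733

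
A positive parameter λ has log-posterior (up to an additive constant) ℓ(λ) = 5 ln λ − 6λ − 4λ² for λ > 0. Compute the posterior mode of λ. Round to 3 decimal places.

ℓ'(λ) = 5/λ − 6 − 8λ. Setting this to zero and multiplying by λ: 8λ² + 6λ − 5 = 0.
λ = (−6 + √(6² + 4·8·5)) / (2·8) = (−6 + √196) / 16 = (−6 + 14)/16 = 1/2.
ℓ''(λ) = −5/λ² − 8 < 0, confirming a maximum.

λ̂_MAP = 0.500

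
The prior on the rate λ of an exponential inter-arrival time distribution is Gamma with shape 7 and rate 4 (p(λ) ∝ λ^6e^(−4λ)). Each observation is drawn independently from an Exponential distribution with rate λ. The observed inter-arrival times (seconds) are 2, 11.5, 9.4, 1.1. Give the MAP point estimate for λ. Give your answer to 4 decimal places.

λ̂_MAP = 0.3571

The Exponential(rate=λ) likelihood is ∝ λ^n e^(−λΣtᵢ). Here n = 4 and Σtᵢ = 2 + 11.5 + 9.4 + 1.1 = 24.
Posterior ∝ λ^6e^(−4λ) · λ^4e^(−24λ) = λ^10e^(−28λ), i.e. Gamma(11, 28).
Mode = (a−1)/b = 10/28 ≈ 0.3571.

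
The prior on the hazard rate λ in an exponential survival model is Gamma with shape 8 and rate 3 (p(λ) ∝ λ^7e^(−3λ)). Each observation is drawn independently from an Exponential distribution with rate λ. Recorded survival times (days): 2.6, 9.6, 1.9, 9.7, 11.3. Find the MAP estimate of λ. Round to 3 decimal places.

λ̂_MAP = 0.315

The Exponential(rate=λ) likelihood is ∝ λ^n e^(−λΣtᵢ). Here n = 5 and Σtᵢ = 2.6 + 9.6 + 1.9 + 9.7 + 11.3 = 35.1.
Posterior ∝ λ^7e^(−3λ) · λ^5e^(−35.1λ) = λ^12e^(−38.1λ), i.e. Gamma(13, 38.1).
Mode = (a−1)/b = 12/38.1 ≈ 0.315.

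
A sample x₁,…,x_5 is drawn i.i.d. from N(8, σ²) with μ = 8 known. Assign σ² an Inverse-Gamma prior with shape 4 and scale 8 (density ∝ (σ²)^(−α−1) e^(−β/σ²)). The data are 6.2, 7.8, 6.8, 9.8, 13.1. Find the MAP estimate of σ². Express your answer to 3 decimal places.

Sum of squared deviations about the known mean: SS = (6.2−8)² + (7.8−8)² + (6.8−8)² + (9.8−8)² + (13.1−8)² = 33.97.
The Normal likelihood contributes (σ²)^(−n/2) exp(−SS/(2σ²)), so the posterior is Inverse-Gamma(α + n/2, β + SS/2) = Inverse-Gamma(6.5, 24.985).
The mode of Inverse-Gamma(a, b) is b/(a+1) = 24.985/7.5 ≈ 3.331.

σ̂²_MAP = 3.331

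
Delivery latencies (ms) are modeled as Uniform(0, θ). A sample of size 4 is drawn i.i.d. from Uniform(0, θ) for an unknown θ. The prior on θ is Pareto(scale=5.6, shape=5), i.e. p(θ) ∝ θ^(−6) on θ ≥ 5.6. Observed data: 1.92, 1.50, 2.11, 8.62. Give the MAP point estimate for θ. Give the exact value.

The Uniform(0, θ) likelihood is θ^(−n) for θ ≥ max(xᵢ), zero otherwise. Here max(xᵢ) = 8.62.
Posterior ∝ θ^(−6) · θ^(−4) = θ^(−10) on θ ≥ max(5.6, 8.62) = 8.62.
This density is strictly decreasing in θ, so the posterior mode lies at the lower boundary of the support.

θ̂_MAP = 8.62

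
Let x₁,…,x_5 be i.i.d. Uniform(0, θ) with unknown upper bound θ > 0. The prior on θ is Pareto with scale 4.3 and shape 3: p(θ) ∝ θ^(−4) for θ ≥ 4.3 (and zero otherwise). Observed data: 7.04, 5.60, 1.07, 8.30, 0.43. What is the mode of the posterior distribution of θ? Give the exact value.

θ̂_MAP = 8.30

The Uniform(0, θ) likelihood is θ^(−n) for θ ≥ max(xᵢ), zero otherwise. Here max(xᵢ) = 8.30.
Posterior ∝ θ^(−4) · θ^(−5) = θ^(−9) on θ ≥ max(4.3, 8.30) = 8.30.
This density is strictly decreasing in θ, so the posterior mode lies at the lower boundary of the support.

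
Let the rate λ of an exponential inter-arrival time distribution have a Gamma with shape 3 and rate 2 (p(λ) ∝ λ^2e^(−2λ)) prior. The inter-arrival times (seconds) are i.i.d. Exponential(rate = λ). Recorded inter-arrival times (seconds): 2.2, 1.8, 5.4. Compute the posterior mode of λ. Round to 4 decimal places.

The Exponential(rate=λ) likelihood is ∝ λ^n e^(−λΣtᵢ). Here n = 3 and Σtᵢ = 2.2 + 1.8 + 5.4 = 9.4.
Posterior ∝ λ^2e^(−2λ) · λ^3e^(−9.4λ) = λ^5e^(−11.4λ), i.e. Gamma(6, 11.4).
Mode = (a−1)/b = 5/11.4 ≈ 0.4386.

λ̂_MAP = 0.4386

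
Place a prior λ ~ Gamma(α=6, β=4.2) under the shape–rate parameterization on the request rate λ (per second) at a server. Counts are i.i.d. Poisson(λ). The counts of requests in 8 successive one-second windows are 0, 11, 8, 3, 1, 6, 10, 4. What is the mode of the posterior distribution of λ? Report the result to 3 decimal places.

Σxᵢ = 0+11+8+3+1+6+10+4 = 43, with n = 8.
Posterior ∝ λ^5e^(−4.2λ) · λ^43e^(−8λ) = λ^48e^(−12.2λ), i.e. Gamma(shape=49, rate=12.2).
The mode of a Gamma(a, b) with a ≥ 1 (shape–rate) is (a−1)/b = 48/12.2 ≈ 3.934.

λ̂_MAP = 3.934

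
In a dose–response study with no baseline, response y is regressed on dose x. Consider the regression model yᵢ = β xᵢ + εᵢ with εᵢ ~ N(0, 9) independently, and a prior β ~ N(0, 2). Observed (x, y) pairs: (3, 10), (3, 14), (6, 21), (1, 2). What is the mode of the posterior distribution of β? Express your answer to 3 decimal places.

log p(β | y) = −Σ(yᵢ − βxᵢ)²/(2·9) − β²/(2·2) + const.
Setting the derivative to zero: Σxᵢ(yᵢ − βxᵢ)/9 − β/2 = 0, so β = Σxᵢyᵢ / (Σxᵢ² + σ²/τ²).
Σxᵢyᵢ = 3·10 + 3·14 + 6·21 + 1·2 = 200; Σxᵢ² = 55; σ²/τ² = 4.5.
β̂_MAP = 200 / (55 + 4.5) = 200/59.5 ≈ 3.361.

β̂_MAP = 3.361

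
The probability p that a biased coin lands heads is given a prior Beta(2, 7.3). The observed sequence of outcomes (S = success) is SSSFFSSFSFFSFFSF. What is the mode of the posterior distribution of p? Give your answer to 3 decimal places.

p̂_MAP = 0.386

Prior: Beta(2, 7.3).
Data: 8 successes in 16 trials (from the sequence). The binomial likelihood contributes p^8(1−p)^8, so the posterior is Beta(2+8, 7.3+8) = Beta(10, 15.3).
For Beta(a, b) with a, b > 1 the mode is (a−1)/(a+b−2) = 9/23.3 ≈ 0.386.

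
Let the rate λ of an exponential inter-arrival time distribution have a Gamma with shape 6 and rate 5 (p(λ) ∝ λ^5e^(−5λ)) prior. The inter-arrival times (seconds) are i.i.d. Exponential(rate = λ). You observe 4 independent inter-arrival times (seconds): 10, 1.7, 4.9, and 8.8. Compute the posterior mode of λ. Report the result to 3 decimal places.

The Exponential(rate=λ) likelihood is ∝ λ^n e^(−λΣtᵢ). Here n = 4 and Σtᵢ = 10 + 1.7 + 4.9 + 8.8 = 25.4.
Posterior ∝ λ^5e^(−5λ) · λ^4e^(−25.4λ) = λ^9e^(−30.4λ), i.e. Gamma(10, 30.4).
Mode = (a−1)/b = 9/30.4 ≈ 0.296.

λ̂_MAP = 0.296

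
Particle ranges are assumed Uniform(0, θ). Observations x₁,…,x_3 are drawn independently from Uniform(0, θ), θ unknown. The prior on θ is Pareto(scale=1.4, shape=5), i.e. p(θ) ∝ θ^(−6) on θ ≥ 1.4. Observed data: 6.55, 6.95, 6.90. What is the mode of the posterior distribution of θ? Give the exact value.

θ̂_MAP = 6.95

The Uniform(0, θ) likelihood is θ^(−n) for θ ≥ max(xᵢ), zero otherwise. Here max(xᵢ) = 6.95.
Posterior ∝ θ^(−6) · θ^(−3) = θ^(−9) on θ ≥ max(1.4, 6.95) = 6.95.
This density is strictly decreasing in θ, so the posterior mode lies at the lower boundary of the support.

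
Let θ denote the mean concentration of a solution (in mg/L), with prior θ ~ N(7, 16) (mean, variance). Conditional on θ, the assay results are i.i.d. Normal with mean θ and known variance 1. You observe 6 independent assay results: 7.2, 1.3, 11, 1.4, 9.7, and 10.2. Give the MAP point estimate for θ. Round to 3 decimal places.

θ̂_MAP = 6.802

n = 6; x̄ = (7.2 + 1.3 + 11 + 1.4 + 9.7 + 10.2)/6 = 40.8/6 = 6.8.
For a Normal prior and Normal likelihood with known variance, the posterior is Normal; its mode equals its mean, the precision-weighted average.
Prior precision 1/σ₀² = 1/16 = 0.0625; data precision n/σ² = 6/1 = 6.
θ̂ = (0.0625·7 + 6·6.8) / (0.0625 + 6) = 41.2375/6.0625 = 3299/485 ≈ 6.802.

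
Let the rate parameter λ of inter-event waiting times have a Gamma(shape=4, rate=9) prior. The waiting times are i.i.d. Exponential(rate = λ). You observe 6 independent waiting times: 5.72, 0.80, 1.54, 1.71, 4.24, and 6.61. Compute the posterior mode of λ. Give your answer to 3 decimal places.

λ̂_MAP = 0.304

The Exponential(rate=λ) likelihood is ∝ λ^n e^(−λΣtᵢ). Here n = 6 and Σtᵢ = 5.72 + 0.80 + 1.54 + 1.71 + 4.24 + 6.61 = 20.62.
Posterior ∝ λ^3e^(−9λ) · λ^6e^(−20.62λ) = λ^9e^(−29.62λ), i.e. Gamma(10, 29.62).
Mode = (a−1)/b = 9/29.62 ≈ 0.304.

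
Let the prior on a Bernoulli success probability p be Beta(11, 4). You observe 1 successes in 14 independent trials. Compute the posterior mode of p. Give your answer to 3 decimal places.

Prior: Beta(11, 4).
Data: 1 success in 14 trials. The binomial likelihood contributes p(1−p)^13, so the posterior is Beta(11+1, 4+13) = Beta(12, 17).
For Beta(a, b) with a, b > 1 the mode is (a−1)/(a+b−2) = 11/27 ≈ 0.407.

p̂_MAP = 0.407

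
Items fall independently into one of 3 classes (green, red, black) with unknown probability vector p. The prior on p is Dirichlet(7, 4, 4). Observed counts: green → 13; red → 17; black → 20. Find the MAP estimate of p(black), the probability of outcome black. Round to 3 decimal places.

MAP estimate of p(black) = 0.371

The posterior is Dirichlet(αᵢ + nᵢ) = Dirichlet(20, 21, 24).
For a Dirichlet(a₁,…,a_K) with all aᵢ > 1, the mode has j-th component (aⱼ − 1)/(Σaᵢ − K).
Here Σaᵢ = 65 and K = 3, so p(black) = (24 − 1)/(65 − 3) = 23/62 ≈ 0.371.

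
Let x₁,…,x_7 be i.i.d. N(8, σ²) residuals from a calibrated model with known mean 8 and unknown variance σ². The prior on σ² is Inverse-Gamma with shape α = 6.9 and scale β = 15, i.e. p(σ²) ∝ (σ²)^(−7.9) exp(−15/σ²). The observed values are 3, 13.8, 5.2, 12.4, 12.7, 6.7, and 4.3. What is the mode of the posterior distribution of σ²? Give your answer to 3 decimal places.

σ̂²_MAP = 6.724

Sum of squared deviations about the known mean: SS = (3−8)² + (13.8−8)² + (5.2−8)² + (12.4−8)² + (12.7−8)² + (6.7−8)² + (4.3−8)² = 123.31.
The Normal likelihood contributes (σ²)^(−n/2) exp(−SS/(2σ²)), so the posterior is Inverse-Gamma(α + n/2, β + SS/2) = Inverse-Gamma(10.4, 76.655).
The mode of Inverse-Gamma(a, b) is b/(a+1) = 76.655/11.4 ≈ 6.724.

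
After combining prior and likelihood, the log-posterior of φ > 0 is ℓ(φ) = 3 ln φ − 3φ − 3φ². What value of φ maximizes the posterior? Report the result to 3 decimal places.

φ̂_MAP = 0.500

ℓ'(φ) = 3/φ − 3 − 6φ. Setting this to zero and multiplying by φ: 6φ² + 3φ − 3 = 0.
φ = (−3 + √(3² + 4·6·3)) / (2·6) = (−3 + √81) / 12 = (−3 + 9)/12 = 1/2.
ℓ''(φ) = −3/φ² − 6 < 0, confirming a maximum.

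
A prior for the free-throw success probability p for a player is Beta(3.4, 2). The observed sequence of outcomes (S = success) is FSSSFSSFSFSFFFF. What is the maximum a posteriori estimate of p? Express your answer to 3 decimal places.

Prior: Beta(3.4, 2).
Data: 7 successes in 15 trials (from the sequence). The binomial likelihood contributes p^7(1−p)^8, so the posterior is Beta(3.4+7, 2+8) = Beta(10.4, 10).
For Beta(a, b) with a, b > 1 the mode is (a−1)/(a+b−2) = 9.4/18.4 ≈ 0.511.

p̂_MAP = 0.511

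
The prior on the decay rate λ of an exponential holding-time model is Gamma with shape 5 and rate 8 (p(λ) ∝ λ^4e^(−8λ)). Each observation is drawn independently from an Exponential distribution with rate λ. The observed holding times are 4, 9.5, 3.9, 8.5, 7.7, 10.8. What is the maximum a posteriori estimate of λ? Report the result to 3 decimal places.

The Exponential(rate=λ) likelihood is ∝ λ^n e^(−λΣtᵢ). Here n = 6 and Σtᵢ = 4 + 9.5 + 3.9 + 8.5 + 7.7 + 10.8 = 44.4.
Posterior ∝ λ^4e^(−8λ) · λ^6e^(−44.4λ) = λ^10e^(−52.4λ), i.e. Gamma(11, 52.4).
Mode = (a−1)/b = 10/52.4 ≈ 0.191.

λ̂_MAP = 0.191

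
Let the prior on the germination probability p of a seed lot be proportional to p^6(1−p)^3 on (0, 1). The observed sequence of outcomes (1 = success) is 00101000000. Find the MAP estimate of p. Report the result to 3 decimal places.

The prior density ∝ p^6(1−p)^3 is the kernel of Beta(7, 4).
Data: 2 successes in 11 trials (from the sequence). The binomial likelihood contributes p^2(1−p)^9, so the posterior is Beta(7+2, 4+9) = Beta(9, 13).
For Beta(a, b) with a, b > 1 the mode is (a−1)/(a+b−2) = 8/20 ≈ 0.400.

p̂_MAP = 0.400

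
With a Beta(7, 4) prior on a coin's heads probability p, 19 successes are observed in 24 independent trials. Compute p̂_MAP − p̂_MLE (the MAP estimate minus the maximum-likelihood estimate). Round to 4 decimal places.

MAP − MLE = -0.0341

Posterior is Beta(26, 9); MAP = (26−1)/(35−2) = 25/33 ≈ 0.75758.
MLE ignores the prior: p̂_MLE = k/n = 19/24 ≈ 0.79167.
Difference = 25/33 − 19/24 = -3/88 ≈ -0.0341.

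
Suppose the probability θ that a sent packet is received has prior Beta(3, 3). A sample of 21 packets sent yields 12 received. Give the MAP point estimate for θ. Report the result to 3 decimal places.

Prior: Beta(3, 3).
Data: 12 successes in 21 trials. The binomial likelihood contributes θ^12(1−θ)^9, so the posterior is Beta(3+12, 3+9) = Beta(15, 12).
For Beta(a, b) with a, b > 1 the mode is (a−1)/(a+b−2) = 14/25 ≈ 0.560.

θ̂_MAP = 0.560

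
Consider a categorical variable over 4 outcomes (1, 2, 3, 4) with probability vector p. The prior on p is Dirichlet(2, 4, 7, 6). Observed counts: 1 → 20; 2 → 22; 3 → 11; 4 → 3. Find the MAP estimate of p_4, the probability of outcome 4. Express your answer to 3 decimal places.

The posterior is Dirichlet(αᵢ + nᵢ) = Dirichlet(22, 26, 18, 9).
For a Dirichlet(a₁,…,a_K) with all aᵢ > 1, the mode has j-th component (aⱼ − 1)/(Σaᵢ − K).
Here Σaᵢ = 75 and K = 4, so p_4 = (9 − 1)/(75 − 4) = 8/71 ≈ 0.113.

MAP estimate: 0.113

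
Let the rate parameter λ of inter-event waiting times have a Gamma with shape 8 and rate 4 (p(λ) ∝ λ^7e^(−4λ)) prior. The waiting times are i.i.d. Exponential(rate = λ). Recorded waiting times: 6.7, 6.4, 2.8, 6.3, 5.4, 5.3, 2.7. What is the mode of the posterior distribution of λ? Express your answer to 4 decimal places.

The Exponential(rate=λ) likelihood is ∝ λ^n e^(−λΣtᵢ). Here n = 7 and Σtᵢ = 6.7 + 6.4 + 2.8 + 6.3 + 5.4 + 5.3 + 2.7 = 35.6.
Posterior ∝ λ^7e^(−4λ) · λ^7e^(−35.6λ) = λ^14e^(−39.6λ), i.e. Gamma(15, 39.6).
Mode = (a−1)/b = 14/39.6 ≈ 0.3535.

λ̂_MAP = 0.3535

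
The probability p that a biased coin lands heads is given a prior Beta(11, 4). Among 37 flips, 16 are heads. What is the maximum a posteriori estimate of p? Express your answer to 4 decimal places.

Prior: Beta(11, 4).
Data: 16 successes in 37 trials. The binomial likelihood contributes p^16(1−p)^21, so the posterior is Beta(11+16, 4+21) = Beta(27, 25).
For Beta(a, b) with a, b > 1 the mode is (a−1)/(a+b−2) = 26/50 ≈ 0.5200.

p̂_MAP = 0.5200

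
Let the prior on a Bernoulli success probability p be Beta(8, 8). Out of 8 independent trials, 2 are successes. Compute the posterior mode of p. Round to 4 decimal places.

Prior: Beta(8, 8).
Data: 2 successes in 8 trials. The binomial likelihood contributes p^2(1−p)^6, so the posterior is Beta(8+2, 8+6) = Beta(10, 14).
For Beta(a, b) with a, b > 1 the mode is (a−1)/(a+b−2) = 9/22 ≈ 0.4091.

p̂_MAP = 0.4091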